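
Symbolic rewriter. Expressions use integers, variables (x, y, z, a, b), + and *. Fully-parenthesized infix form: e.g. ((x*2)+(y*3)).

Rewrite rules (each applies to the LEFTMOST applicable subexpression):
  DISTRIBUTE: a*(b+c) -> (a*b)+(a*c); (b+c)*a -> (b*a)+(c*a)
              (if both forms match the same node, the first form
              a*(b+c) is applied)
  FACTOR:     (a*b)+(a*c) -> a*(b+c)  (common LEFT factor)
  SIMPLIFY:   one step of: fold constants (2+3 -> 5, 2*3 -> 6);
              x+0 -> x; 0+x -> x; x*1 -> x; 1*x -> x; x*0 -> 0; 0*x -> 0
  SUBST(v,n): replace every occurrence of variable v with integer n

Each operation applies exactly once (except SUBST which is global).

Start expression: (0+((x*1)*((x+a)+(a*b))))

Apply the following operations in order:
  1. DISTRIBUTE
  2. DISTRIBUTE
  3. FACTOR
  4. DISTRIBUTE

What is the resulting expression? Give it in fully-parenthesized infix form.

Start: (0+((x*1)*((x+a)+(a*b))))
Apply DISTRIBUTE at R (target: ((x*1)*((x+a)+(a*b)))): (0+((x*1)*((x+a)+(a*b)))) -> (0+(((x*1)*(x+a))+((x*1)*(a*b))))
Apply DISTRIBUTE at RL (target: ((x*1)*(x+a))): (0+(((x*1)*(x+a))+((x*1)*(a*b)))) -> (0+((((x*1)*x)+((x*1)*a))+((x*1)*(a*b))))
Apply FACTOR at RL (target: (((x*1)*x)+((x*1)*a))): (0+((((x*1)*x)+((x*1)*a))+((x*1)*(a*b)))) -> (0+(((x*1)*(x+a))+((x*1)*(a*b))))
Apply DISTRIBUTE at RL (target: ((x*1)*(x+a))): (0+(((x*1)*(x+a))+((x*1)*(a*b)))) -> (0+((((x*1)*x)+((x*1)*a))+((x*1)*(a*b))))

Answer: (0+((((x*1)*x)+((x*1)*a))+((x*1)*(a*b))))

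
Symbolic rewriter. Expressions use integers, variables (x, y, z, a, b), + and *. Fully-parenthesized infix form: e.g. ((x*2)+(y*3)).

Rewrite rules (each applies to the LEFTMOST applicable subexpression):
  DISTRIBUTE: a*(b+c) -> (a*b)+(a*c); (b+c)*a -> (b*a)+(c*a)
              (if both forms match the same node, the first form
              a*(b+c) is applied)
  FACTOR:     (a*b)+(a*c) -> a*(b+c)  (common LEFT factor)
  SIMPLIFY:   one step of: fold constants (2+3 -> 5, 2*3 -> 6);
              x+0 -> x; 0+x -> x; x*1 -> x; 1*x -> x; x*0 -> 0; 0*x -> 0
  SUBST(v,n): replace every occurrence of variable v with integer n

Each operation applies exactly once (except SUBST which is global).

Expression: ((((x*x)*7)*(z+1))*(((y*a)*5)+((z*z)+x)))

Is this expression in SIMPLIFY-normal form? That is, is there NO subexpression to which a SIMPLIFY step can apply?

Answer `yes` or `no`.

Answer: yes

Derivation:
Expression: ((((x*x)*7)*(z+1))*(((y*a)*5)+((z*z)+x)))
Scanning for simplifiable subexpressions (pre-order)...
  at root: ((((x*x)*7)*(z+1))*(((y*a)*5)+((z*z)+x))) (not simplifiable)
  at L: (((x*x)*7)*(z+1)) (not simplifiable)
  at LL: ((x*x)*7) (not simplifiable)
  at LLL: (x*x) (not simplifiable)
  at LR: (z+1) (not simplifiable)
  at R: (((y*a)*5)+((z*z)+x)) (not simplifiable)
  at RL: ((y*a)*5) (not simplifiable)
  at RLL: (y*a) (not simplifiable)
  at RR: ((z*z)+x) (not simplifiable)
  at RRL: (z*z) (not simplifiable)
Result: no simplifiable subexpression found -> normal form.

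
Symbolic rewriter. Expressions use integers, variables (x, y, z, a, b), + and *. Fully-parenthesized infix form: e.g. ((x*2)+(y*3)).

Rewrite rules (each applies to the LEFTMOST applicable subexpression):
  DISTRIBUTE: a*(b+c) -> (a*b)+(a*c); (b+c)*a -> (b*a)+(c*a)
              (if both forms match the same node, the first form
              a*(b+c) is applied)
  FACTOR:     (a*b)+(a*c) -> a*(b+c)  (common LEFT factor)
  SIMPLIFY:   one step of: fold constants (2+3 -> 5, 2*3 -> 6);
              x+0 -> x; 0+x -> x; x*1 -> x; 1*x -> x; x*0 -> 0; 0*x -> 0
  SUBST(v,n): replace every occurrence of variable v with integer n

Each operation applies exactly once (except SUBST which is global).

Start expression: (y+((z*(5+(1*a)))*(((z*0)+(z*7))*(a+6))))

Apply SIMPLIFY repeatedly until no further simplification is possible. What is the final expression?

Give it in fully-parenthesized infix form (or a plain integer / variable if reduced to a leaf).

Start: (y+((z*(5+(1*a)))*(((z*0)+(z*7))*(a+6))))
Step 1: at RLRR: (1*a) -> a; overall: (y+((z*(5+(1*a)))*(((z*0)+(z*7))*(a+6)))) -> (y+((z*(5+a))*(((z*0)+(z*7))*(a+6))))
Step 2: at RRLL: (z*0) -> 0; overall: (y+((z*(5+a))*(((z*0)+(z*7))*(a+6)))) -> (y+((z*(5+a))*((0+(z*7))*(a+6))))
Step 3: at RRL: (0+(z*7)) -> (z*7); overall: (y+((z*(5+a))*((0+(z*7))*(a+6)))) -> (y+((z*(5+a))*((z*7)*(a+6))))
Fixed point: (y+((z*(5+a))*((z*7)*(a+6))))

Answer: (y+((z*(5+a))*((z*7)*(a+6))))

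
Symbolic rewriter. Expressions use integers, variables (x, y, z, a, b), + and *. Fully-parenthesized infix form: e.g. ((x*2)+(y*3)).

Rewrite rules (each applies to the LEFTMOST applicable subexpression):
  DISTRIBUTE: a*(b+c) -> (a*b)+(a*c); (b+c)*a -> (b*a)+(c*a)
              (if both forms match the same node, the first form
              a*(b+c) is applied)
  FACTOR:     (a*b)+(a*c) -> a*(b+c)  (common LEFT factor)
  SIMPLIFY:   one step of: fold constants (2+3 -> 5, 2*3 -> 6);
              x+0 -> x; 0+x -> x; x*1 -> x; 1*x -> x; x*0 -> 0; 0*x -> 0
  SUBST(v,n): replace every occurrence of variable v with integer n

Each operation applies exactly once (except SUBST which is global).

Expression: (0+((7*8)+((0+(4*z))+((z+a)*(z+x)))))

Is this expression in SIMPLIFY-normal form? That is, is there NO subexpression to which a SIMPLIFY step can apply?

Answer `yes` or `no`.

Expression: (0+((7*8)+((0+(4*z))+((z+a)*(z+x)))))
Scanning for simplifiable subexpressions (pre-order)...
  at root: (0+((7*8)+((0+(4*z))+((z+a)*(z+x))))) (SIMPLIFIABLE)
  at R: ((7*8)+((0+(4*z))+((z+a)*(z+x)))) (not simplifiable)
  at RL: (7*8) (SIMPLIFIABLE)
  at RR: ((0+(4*z))+((z+a)*(z+x))) (not simplifiable)
  at RRL: (0+(4*z)) (SIMPLIFIABLE)
  at RRLR: (4*z) (not simplifiable)
  at RRR: ((z+a)*(z+x)) (not simplifiable)
  at RRRL: (z+a) (not simplifiable)
  at RRRR: (z+x) (not simplifiable)
Found simplifiable subexpr at path root: (0+((7*8)+((0+(4*z))+((z+a)*(z+x)))))
One SIMPLIFY step would give: ((7*8)+((0+(4*z))+((z+a)*(z+x))))
-> NOT in normal form.

Answer: no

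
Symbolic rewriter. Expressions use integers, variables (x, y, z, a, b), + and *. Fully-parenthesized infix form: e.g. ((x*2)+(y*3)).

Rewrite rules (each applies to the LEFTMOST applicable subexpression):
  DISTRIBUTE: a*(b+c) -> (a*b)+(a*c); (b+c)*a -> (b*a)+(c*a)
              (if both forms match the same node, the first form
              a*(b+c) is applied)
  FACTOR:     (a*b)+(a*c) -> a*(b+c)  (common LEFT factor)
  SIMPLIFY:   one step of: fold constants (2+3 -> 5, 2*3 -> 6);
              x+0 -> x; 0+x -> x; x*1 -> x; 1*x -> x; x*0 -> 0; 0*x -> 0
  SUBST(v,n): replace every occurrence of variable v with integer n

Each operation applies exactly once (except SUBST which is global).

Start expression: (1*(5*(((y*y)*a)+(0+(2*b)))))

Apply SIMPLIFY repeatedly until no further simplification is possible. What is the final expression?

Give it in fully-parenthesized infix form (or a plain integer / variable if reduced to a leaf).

Answer: (5*(((y*y)*a)+(2*b)))

Derivation:
Start: (1*(5*(((y*y)*a)+(0+(2*b)))))
Step 1: at root: (1*(5*(((y*y)*a)+(0+(2*b))))) -> (5*(((y*y)*a)+(0+(2*b)))); overall: (1*(5*(((y*y)*a)+(0+(2*b))))) -> (5*(((y*y)*a)+(0+(2*b))))
Step 2: at RR: (0+(2*b)) -> (2*b); overall: (5*(((y*y)*a)+(0+(2*b)))) -> (5*(((y*y)*a)+(2*b)))
Fixed point: (5*(((y*y)*a)+(2*b)))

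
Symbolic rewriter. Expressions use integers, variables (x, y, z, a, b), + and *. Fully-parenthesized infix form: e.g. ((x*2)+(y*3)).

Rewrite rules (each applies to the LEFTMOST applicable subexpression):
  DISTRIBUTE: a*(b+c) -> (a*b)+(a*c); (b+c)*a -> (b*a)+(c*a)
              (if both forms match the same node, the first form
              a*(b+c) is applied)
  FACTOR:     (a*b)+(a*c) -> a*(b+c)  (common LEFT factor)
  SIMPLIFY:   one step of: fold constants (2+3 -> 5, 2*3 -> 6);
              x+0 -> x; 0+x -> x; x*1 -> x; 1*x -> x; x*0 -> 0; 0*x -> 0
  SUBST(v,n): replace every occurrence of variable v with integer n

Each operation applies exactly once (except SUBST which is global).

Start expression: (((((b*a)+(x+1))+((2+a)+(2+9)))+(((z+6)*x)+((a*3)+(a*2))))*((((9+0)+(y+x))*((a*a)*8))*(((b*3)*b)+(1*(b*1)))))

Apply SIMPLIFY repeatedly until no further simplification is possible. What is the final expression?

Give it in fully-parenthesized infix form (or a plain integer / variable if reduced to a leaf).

Start: (((((b*a)+(x+1))+((2+a)+(2+9)))+(((z+6)*x)+((a*3)+(a*2))))*((((9+0)+(y+x))*((a*a)*8))*(((b*3)*b)+(1*(b*1)))))
Step 1: at LLRR: (2+9) -> 11; overall: (((((b*a)+(x+1))+((2+a)+(2+9)))+(((z+6)*x)+((a*3)+(a*2))))*((((9+0)+(y+x))*((a*a)*8))*(((b*3)*b)+(1*(b*1))))) -> (((((b*a)+(x+1))+((2+a)+11))+(((z+6)*x)+((a*3)+(a*2))))*((((9+0)+(y+x))*((a*a)*8))*(((b*3)*b)+(1*(b*1)))))
Step 2: at RLLL: (9+0) -> 9; overall: (((((b*a)+(x+1))+((2+a)+11))+(((z+6)*x)+((a*3)+(a*2))))*((((9+0)+(y+x))*((a*a)*8))*(((b*3)*b)+(1*(b*1))))) -> (((((b*a)+(x+1))+((2+a)+11))+(((z+6)*x)+((a*3)+(a*2))))*(((9+(y+x))*((a*a)*8))*(((b*3)*b)+(1*(b*1)))))
Step 3: at RRR: (1*(b*1)) -> (b*1); overall: (((((b*a)+(x+1))+((2+a)+11))+(((z+6)*x)+((a*3)+(a*2))))*(((9+(y+x))*((a*a)*8))*(((b*3)*b)+(1*(b*1))))) -> (((((b*a)+(x+1))+((2+a)+11))+(((z+6)*x)+((a*3)+(a*2))))*(((9+(y+x))*((a*a)*8))*(((b*3)*b)+(b*1))))
Step 4: at RRR: (b*1) -> b; overall: (((((b*a)+(x+1))+((2+a)+11))+(((z+6)*x)+((a*3)+(a*2))))*(((9+(y+x))*((a*a)*8))*(((b*3)*b)+(b*1)))) -> (((((b*a)+(x+1))+((2+a)+11))+(((z+6)*x)+((a*3)+(a*2))))*(((9+(y+x))*((a*a)*8))*(((b*3)*b)+b)))
Fixed point: (((((b*a)+(x+1))+((2+a)+11))+(((z+6)*x)+((a*3)+(a*2))))*(((9+(y+x))*((a*a)*8))*(((b*3)*b)+b)))

Answer: (((((b*a)+(x+1))+((2+a)+11))+(((z+6)*x)+((a*3)+(a*2))))*(((9+(y+x))*((a*a)*8))*(((b*3)*b)+b)))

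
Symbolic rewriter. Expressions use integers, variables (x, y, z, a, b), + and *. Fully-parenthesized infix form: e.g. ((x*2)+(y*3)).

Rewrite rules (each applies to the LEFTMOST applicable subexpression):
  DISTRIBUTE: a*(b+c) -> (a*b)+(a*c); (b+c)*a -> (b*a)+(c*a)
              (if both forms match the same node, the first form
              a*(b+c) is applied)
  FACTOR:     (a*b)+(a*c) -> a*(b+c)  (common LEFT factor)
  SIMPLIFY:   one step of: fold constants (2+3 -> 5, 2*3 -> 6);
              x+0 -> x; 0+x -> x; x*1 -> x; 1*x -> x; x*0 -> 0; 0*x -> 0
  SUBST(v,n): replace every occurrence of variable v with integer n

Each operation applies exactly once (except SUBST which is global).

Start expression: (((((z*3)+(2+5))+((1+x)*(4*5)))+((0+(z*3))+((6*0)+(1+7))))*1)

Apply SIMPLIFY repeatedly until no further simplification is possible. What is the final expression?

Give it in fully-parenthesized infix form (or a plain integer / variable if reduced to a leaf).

Start: (((((z*3)+(2+5))+((1+x)*(4*5)))+((0+(z*3))+((6*0)+(1+7))))*1)
Step 1: at root: (((((z*3)+(2+5))+((1+x)*(4*5)))+((0+(z*3))+((6*0)+(1+7))))*1) -> ((((z*3)+(2+5))+((1+x)*(4*5)))+((0+(z*3))+((6*0)+(1+7)))); overall: (((((z*3)+(2+5))+((1+x)*(4*5)))+((0+(z*3))+((6*0)+(1+7))))*1) -> ((((z*3)+(2+5))+((1+x)*(4*5)))+((0+(z*3))+((6*0)+(1+7))))
Step 2: at LLR: (2+5) -> 7; overall: ((((z*3)+(2+5))+((1+x)*(4*5)))+((0+(z*3))+((6*0)+(1+7)))) -> ((((z*3)+7)+((1+x)*(4*5)))+((0+(z*3))+((6*0)+(1+7))))
Step 3: at LRR: (4*5) -> 20; overall: ((((z*3)+7)+((1+x)*(4*5)))+((0+(z*3))+((6*0)+(1+7)))) -> ((((z*3)+7)+((1+x)*20))+((0+(z*3))+((6*0)+(1+7))))
Step 4: at RL: (0+(z*3)) -> (z*3); overall: ((((z*3)+7)+((1+x)*20))+((0+(z*3))+((6*0)+(1+7)))) -> ((((z*3)+7)+((1+x)*20))+((z*3)+((6*0)+(1+7))))
Step 5: at RRL: (6*0) -> 0; overall: ((((z*3)+7)+((1+x)*20))+((z*3)+((6*0)+(1+7)))) -> ((((z*3)+7)+((1+x)*20))+((z*3)+(0+(1+7))))
Step 6: at RR: (0+(1+7)) -> (1+7); overall: ((((z*3)+7)+((1+x)*20))+((z*3)+(0+(1+7)))) -> ((((z*3)+7)+((1+x)*20))+((z*3)+(1+7)))
Step 7: at RR: (1+7) -> 8; overall: ((((z*3)+7)+((1+x)*20))+((z*3)+(1+7))) -> ((((z*3)+7)+((1+x)*20))+((z*3)+8))
Fixed point: ((((z*3)+7)+((1+x)*20))+((z*3)+8))

Answer: ((((z*3)+7)+((1+x)*20))+((z*3)+8))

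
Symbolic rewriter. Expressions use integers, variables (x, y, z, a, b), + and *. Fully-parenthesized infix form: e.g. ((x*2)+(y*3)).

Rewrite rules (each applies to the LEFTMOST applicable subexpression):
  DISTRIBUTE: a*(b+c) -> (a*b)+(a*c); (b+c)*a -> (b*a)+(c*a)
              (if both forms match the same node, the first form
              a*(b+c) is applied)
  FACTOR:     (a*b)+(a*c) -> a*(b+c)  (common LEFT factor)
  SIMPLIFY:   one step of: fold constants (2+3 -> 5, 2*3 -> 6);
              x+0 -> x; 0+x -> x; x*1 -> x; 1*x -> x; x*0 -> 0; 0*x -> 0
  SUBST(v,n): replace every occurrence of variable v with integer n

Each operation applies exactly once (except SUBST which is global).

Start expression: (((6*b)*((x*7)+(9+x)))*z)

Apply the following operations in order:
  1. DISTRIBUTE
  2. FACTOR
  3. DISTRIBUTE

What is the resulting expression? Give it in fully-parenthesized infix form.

Answer: ((((6*b)*(x*7))+((6*b)*(9+x)))*z)

Derivation:
Start: (((6*b)*((x*7)+(9+x)))*z)
Apply DISTRIBUTE at L (target: ((6*b)*((x*7)+(9+x)))): (((6*b)*((x*7)+(9+x)))*z) -> ((((6*b)*(x*7))+((6*b)*(9+x)))*z)
Apply FACTOR at L (target: (((6*b)*(x*7))+((6*b)*(9+x)))): ((((6*b)*(x*7))+((6*b)*(9+x)))*z) -> (((6*b)*((x*7)+(9+x)))*z)
Apply DISTRIBUTE at L (target: ((6*b)*((x*7)+(9+x)))): (((6*b)*((x*7)+(9+x)))*z) -> ((((6*b)*(x*7))+((6*b)*(9+x)))*z)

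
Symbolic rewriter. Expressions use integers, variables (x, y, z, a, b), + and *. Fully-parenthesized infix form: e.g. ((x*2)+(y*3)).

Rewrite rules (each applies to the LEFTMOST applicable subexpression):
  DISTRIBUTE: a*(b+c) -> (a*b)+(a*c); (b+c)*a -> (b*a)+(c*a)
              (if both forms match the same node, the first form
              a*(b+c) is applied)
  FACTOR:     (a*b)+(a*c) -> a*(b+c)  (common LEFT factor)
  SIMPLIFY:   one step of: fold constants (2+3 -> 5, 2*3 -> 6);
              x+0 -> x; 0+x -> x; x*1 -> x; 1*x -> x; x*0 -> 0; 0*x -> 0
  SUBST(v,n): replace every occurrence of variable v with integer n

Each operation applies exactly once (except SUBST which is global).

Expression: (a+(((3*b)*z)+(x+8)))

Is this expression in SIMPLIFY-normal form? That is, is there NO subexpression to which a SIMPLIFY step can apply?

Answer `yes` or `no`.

Expression: (a+(((3*b)*z)+(x+8)))
Scanning for simplifiable subexpressions (pre-order)...
  at root: (a+(((3*b)*z)+(x+8))) (not simplifiable)
  at R: (((3*b)*z)+(x+8)) (not simplifiable)
  at RL: ((3*b)*z) (not simplifiable)
  at RLL: (3*b) (not simplifiable)
  at RR: (x+8) (not simplifiable)
Result: no simplifiable subexpression found -> normal form.

Answer: yes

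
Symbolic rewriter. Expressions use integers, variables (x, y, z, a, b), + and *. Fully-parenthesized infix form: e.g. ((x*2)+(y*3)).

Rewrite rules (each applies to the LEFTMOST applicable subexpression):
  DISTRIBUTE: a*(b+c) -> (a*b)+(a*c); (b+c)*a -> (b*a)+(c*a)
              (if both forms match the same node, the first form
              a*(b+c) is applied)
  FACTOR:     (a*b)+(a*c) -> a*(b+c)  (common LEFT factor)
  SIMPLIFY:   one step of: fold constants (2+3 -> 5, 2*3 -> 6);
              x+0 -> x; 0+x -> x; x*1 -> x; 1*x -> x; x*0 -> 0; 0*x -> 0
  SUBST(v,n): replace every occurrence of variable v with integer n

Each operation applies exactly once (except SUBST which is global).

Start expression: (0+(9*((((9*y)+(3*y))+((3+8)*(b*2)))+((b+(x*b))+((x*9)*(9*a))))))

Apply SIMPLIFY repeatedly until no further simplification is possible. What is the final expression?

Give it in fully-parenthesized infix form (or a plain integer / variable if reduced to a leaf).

Start: (0+(9*((((9*y)+(3*y))+((3+8)*(b*2)))+((b+(x*b))+((x*9)*(9*a))))))
Step 1: at root: (0+(9*((((9*y)+(3*y))+((3+8)*(b*2)))+((b+(x*b))+((x*9)*(9*a)))))) -> (9*((((9*y)+(3*y))+((3+8)*(b*2)))+((b+(x*b))+((x*9)*(9*a))))); overall: (0+(9*((((9*y)+(3*y))+((3+8)*(b*2)))+((b+(x*b))+((x*9)*(9*a)))))) -> (9*((((9*y)+(3*y))+((3+8)*(b*2)))+((b+(x*b))+((x*9)*(9*a)))))
Step 2: at RLRL: (3+8) -> 11; overall: (9*((((9*y)+(3*y))+((3+8)*(b*2)))+((b+(x*b))+((x*9)*(9*a))))) -> (9*((((9*y)+(3*y))+(11*(b*2)))+((b+(x*b))+((x*9)*(9*a)))))
Fixed point: (9*((((9*y)+(3*y))+(11*(b*2)))+((b+(x*b))+((x*9)*(9*a)))))

Answer: (9*((((9*y)+(3*y))+(11*(b*2)))+((b+(x*b))+((x*9)*(9*a)))))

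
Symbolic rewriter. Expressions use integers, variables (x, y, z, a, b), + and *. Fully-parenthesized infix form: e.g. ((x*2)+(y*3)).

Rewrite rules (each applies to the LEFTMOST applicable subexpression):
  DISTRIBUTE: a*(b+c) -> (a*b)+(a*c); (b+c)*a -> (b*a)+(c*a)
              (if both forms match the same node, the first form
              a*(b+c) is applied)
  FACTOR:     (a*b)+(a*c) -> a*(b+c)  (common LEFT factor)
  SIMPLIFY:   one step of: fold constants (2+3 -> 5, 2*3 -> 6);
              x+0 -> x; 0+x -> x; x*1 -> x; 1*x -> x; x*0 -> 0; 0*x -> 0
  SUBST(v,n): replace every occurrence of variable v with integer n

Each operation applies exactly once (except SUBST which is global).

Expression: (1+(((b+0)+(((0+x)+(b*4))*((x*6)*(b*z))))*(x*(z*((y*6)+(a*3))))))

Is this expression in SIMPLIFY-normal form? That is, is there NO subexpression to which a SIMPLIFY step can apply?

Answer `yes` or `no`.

Expression: (1+(((b+0)+(((0+x)+(b*4))*((x*6)*(b*z))))*(x*(z*((y*6)+(a*3))))))
Scanning for simplifiable subexpressions (pre-order)...
  at root: (1+(((b+0)+(((0+x)+(b*4))*((x*6)*(b*z))))*(x*(z*((y*6)+(a*3)))))) (not simplifiable)
  at R: (((b+0)+(((0+x)+(b*4))*((x*6)*(b*z))))*(x*(z*((y*6)+(a*3))))) (not simplifiable)
  at RL: ((b+0)+(((0+x)+(b*4))*((x*6)*(b*z)))) (not simplifiable)
  at RLL: (b+0) (SIMPLIFIABLE)
  at RLR: (((0+x)+(b*4))*((x*6)*(b*z))) (not simplifiable)
  at RLRL: ((0+x)+(b*4)) (not simplifiable)
  at RLRLL: (0+x) (SIMPLIFIABLE)
  at RLRLR: (b*4) (not simplifiable)
  at RLRR: ((x*6)*(b*z)) (not simplifiable)
  at RLRRL: (x*6) (not simplifiable)
  at RLRRR: (b*z) (not simplifiable)
  at RR: (x*(z*((y*6)+(a*3)))) (not simplifiable)
  at RRR: (z*((y*6)+(a*3))) (not simplifiable)
  at RRRR: ((y*6)+(a*3)) (not simplifiable)
  at RRRRL: (y*6) (not simplifiable)
  at RRRRR: (a*3) (not simplifiable)
Found simplifiable subexpr at path RLL: (b+0)
One SIMPLIFY step would give: (1+((b+(((0+x)+(b*4))*((x*6)*(b*z))))*(x*(z*((y*6)+(a*3))))))
-> NOT in normal form.

Answer: no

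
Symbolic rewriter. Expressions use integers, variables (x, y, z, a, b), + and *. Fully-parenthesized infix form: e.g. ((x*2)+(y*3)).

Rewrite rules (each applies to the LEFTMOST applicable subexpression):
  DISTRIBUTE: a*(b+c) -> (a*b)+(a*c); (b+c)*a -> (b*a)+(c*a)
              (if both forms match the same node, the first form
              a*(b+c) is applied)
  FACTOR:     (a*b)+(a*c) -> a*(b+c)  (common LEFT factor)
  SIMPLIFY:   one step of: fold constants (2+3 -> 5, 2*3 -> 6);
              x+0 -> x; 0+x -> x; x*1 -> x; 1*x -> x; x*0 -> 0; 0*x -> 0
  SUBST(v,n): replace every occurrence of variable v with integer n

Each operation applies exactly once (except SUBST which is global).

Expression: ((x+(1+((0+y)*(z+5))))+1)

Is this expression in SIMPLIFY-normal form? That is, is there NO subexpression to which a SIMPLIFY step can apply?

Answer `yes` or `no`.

Answer: no

Derivation:
Expression: ((x+(1+((0+y)*(z+5))))+1)
Scanning for simplifiable subexpressions (pre-order)...
  at root: ((x+(1+((0+y)*(z+5))))+1) (not simplifiable)
  at L: (x+(1+((0+y)*(z+5)))) (not simplifiable)
  at LR: (1+((0+y)*(z+5))) (not simplifiable)
  at LRR: ((0+y)*(z+5)) (not simplifiable)
  at LRRL: (0+y) (SIMPLIFIABLE)
  at LRRR: (z+5) (not simplifiable)
Found simplifiable subexpr at path LRRL: (0+y)
One SIMPLIFY step would give: ((x+(1+(y*(z+5))))+1)
-> NOT in normal form.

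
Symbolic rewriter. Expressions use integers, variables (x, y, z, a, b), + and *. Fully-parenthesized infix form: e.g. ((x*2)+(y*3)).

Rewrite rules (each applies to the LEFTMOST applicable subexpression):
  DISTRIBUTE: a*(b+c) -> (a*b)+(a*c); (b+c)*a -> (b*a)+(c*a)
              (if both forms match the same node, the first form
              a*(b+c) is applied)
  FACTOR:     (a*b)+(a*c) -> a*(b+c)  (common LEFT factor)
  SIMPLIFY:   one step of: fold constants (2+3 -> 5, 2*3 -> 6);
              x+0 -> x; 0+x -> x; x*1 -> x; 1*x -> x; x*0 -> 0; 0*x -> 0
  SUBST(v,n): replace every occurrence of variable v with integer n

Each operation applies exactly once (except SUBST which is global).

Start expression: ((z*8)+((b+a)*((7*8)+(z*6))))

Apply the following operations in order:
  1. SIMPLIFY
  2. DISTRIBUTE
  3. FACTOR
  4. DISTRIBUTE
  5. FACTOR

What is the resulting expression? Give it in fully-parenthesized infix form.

Start: ((z*8)+((b+a)*((7*8)+(z*6))))
Apply SIMPLIFY at RRL (target: (7*8)): ((z*8)+((b+a)*((7*8)+(z*6)))) -> ((z*8)+((b+a)*(56+(z*6))))
Apply DISTRIBUTE at R (target: ((b+a)*(56+(z*6)))): ((z*8)+((b+a)*(56+(z*6)))) -> ((z*8)+(((b+a)*56)+((b+a)*(z*6))))
Apply FACTOR at R (target: (((b+a)*56)+((b+a)*(z*6)))): ((z*8)+(((b+a)*56)+((b+a)*(z*6)))) -> ((z*8)+((b+a)*(56+(z*6))))
Apply DISTRIBUTE at R (target: ((b+a)*(56+(z*6)))): ((z*8)+((b+a)*(56+(z*6)))) -> ((z*8)+(((b+a)*56)+((b+a)*(z*6))))
Apply FACTOR at R (target: (((b+a)*56)+((b+a)*(z*6)))): ((z*8)+(((b+a)*56)+((b+a)*(z*6)))) -> ((z*8)+((b+a)*(56+(z*6))))

Answer: ((z*8)+((b+a)*(56+(z*6))))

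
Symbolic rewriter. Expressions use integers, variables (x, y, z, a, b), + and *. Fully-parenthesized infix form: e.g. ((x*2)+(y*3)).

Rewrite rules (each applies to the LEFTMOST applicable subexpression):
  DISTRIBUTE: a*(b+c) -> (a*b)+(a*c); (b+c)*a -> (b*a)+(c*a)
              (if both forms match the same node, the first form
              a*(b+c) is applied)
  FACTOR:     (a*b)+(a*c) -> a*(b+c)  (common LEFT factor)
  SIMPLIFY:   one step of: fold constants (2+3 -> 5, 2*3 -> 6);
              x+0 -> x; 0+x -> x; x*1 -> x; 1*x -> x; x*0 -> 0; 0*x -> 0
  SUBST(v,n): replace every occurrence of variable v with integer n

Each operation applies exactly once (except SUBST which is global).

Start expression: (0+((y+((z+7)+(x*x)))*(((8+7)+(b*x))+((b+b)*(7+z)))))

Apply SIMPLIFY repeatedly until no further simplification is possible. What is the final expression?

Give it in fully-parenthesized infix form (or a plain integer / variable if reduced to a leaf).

Start: (0+((y+((z+7)+(x*x)))*(((8+7)+(b*x))+((b+b)*(7+z)))))
Step 1: at root: (0+((y+((z+7)+(x*x)))*(((8+7)+(b*x))+((b+b)*(7+z))))) -> ((y+((z+7)+(x*x)))*(((8+7)+(b*x))+((b+b)*(7+z)))); overall: (0+((y+((z+7)+(x*x)))*(((8+7)+(b*x))+((b+b)*(7+z))))) -> ((y+((z+7)+(x*x)))*(((8+7)+(b*x))+((b+b)*(7+z))))
Step 2: at RLL: (8+7) -> 15; overall: ((y+((z+7)+(x*x)))*(((8+7)+(b*x))+((b+b)*(7+z)))) -> ((y+((z+7)+(x*x)))*((15+(b*x))+((b+b)*(7+z))))
Fixed point: ((y+((z+7)+(x*x)))*((15+(b*x))+((b+b)*(7+z))))

Answer: ((y+((z+7)+(x*x)))*((15+(b*x))+((b+b)*(7+z))))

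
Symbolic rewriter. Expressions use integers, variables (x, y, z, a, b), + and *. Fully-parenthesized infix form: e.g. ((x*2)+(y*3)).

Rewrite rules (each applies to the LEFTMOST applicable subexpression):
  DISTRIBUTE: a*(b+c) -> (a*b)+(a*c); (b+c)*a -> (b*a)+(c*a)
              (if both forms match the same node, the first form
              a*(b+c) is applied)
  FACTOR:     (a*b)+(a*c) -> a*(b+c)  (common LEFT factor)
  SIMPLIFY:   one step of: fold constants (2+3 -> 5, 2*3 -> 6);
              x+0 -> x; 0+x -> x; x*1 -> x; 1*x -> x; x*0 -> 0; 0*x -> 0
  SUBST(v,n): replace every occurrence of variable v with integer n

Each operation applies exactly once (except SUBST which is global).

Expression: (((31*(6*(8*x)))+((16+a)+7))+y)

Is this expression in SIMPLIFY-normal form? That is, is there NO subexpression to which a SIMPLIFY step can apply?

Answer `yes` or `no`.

Answer: yes

Derivation:
Expression: (((31*(6*(8*x)))+((16+a)+7))+y)
Scanning for simplifiable subexpressions (pre-order)...
  at root: (((31*(6*(8*x)))+((16+a)+7))+y) (not simplifiable)
  at L: ((31*(6*(8*x)))+((16+a)+7)) (not simplifiable)
  at LL: (31*(6*(8*x))) (not simplifiable)
  at LLR: (6*(8*x)) (not simplifiable)
  at LLRR: (8*x) (not simplifiable)
  at LR: ((16+a)+7) (not simplifiable)
  at LRL: (16+a) (not simplifiable)
Result: no simplifiable subexpression found -> normal form.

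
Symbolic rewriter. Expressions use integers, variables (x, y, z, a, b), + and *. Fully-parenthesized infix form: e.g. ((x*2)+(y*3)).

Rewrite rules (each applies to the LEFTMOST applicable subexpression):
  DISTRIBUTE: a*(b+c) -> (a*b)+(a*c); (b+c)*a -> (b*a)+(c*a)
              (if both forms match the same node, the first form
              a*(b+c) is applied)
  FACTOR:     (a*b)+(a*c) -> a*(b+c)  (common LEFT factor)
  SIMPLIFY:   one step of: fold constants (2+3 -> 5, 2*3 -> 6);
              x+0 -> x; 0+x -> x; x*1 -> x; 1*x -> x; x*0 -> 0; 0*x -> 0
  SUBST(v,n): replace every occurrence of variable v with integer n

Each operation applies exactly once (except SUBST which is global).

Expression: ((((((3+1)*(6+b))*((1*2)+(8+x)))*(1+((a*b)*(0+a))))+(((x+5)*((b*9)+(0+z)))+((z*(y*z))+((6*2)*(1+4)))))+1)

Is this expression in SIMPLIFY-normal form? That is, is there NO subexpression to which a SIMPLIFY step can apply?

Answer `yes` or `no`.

Expression: ((((((3+1)*(6+b))*((1*2)+(8+x)))*(1+((a*b)*(0+a))))+(((x+5)*((b*9)+(0+z)))+((z*(y*z))+((6*2)*(1+4)))))+1)
Scanning for simplifiable subexpressions (pre-order)...
  at root: ((((((3+1)*(6+b))*((1*2)+(8+x)))*(1+((a*b)*(0+a))))+(((x+5)*((b*9)+(0+z)))+((z*(y*z))+((6*2)*(1+4)))))+1) (not simplifiable)
  at L: (((((3+1)*(6+b))*((1*2)+(8+x)))*(1+((a*b)*(0+a))))+(((x+5)*((b*9)+(0+z)))+((z*(y*z))+((6*2)*(1+4))))) (not simplifiable)
  at LL: ((((3+1)*(6+b))*((1*2)+(8+x)))*(1+((a*b)*(0+a)))) (not simplifiable)
  at LLL: (((3+1)*(6+b))*((1*2)+(8+x))) (not simplifiable)
  at LLLL: ((3+1)*(6+b)) (not simplifiable)
  at LLLLL: (3+1) (SIMPLIFIABLE)
  at LLLLR: (6+b) (not simplifiable)
  at LLLR: ((1*2)+(8+x)) (not simplifiable)
  at LLLRL: (1*2) (SIMPLIFIABLE)
  at LLLRR: (8+x) (not simplifiable)
  at LLR: (1+((a*b)*(0+a))) (not simplifiable)
  at LLRR: ((a*b)*(0+a)) (not simplifiable)
  at LLRRL: (a*b) (not simplifiable)
  at LLRRR: (0+a) (SIMPLIFIABLE)
  at LR: (((x+5)*((b*9)+(0+z)))+((z*(y*z))+((6*2)*(1+4)))) (not simplifiable)
  at LRL: ((x+5)*((b*9)+(0+z))) (not simplifiable)
  at LRLL: (x+5) (not simplifiable)
  at LRLR: ((b*9)+(0+z)) (not simplifiable)
  at LRLRL: (b*9) (not simplifiable)
  at LRLRR: (0+z) (SIMPLIFIABLE)
  at LRR: ((z*(y*z))+((6*2)*(1+4))) (not simplifiable)
  at LRRL: (z*(y*z)) (not simplifiable)
  at LRRLR: (y*z) (not simplifiable)
  at LRRR: ((6*2)*(1+4)) (not simplifiable)
  at LRRRL: (6*2) (SIMPLIFIABLE)
  at LRRRR: (1+4) (SIMPLIFIABLE)
Found simplifiable subexpr at path LLLLL: (3+1)
One SIMPLIFY step would give: (((((4*(6+b))*((1*2)+(8+x)))*(1+((a*b)*(0+a))))+(((x+5)*((b*9)+(0+z)))+((z*(y*z))+((6*2)*(1+4)))))+1)
-> NOT in normal form.

Answer: no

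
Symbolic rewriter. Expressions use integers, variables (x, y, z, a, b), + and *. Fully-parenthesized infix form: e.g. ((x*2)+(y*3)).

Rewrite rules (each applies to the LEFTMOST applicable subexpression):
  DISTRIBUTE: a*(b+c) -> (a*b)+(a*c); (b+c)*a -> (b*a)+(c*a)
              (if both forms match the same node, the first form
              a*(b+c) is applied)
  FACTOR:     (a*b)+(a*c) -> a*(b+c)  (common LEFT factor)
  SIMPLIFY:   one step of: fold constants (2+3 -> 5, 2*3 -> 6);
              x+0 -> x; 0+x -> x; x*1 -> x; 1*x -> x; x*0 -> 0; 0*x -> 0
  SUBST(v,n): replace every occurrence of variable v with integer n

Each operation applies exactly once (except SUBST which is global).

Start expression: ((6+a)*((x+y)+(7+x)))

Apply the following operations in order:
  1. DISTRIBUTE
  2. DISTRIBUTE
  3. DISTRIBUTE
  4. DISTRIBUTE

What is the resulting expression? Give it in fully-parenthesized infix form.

Start: ((6+a)*((x+y)+(7+x)))
Apply DISTRIBUTE at root (target: ((6+a)*((x+y)+(7+x)))): ((6+a)*((x+y)+(7+x))) -> (((6+a)*(x+y))+((6+a)*(7+x)))
Apply DISTRIBUTE at L (target: ((6+a)*(x+y))): (((6+a)*(x+y))+((6+a)*(7+x))) -> ((((6+a)*x)+((6+a)*y))+((6+a)*(7+x)))
Apply DISTRIBUTE at LL (target: ((6+a)*x)): ((((6+a)*x)+((6+a)*y))+((6+a)*(7+x))) -> ((((6*x)+(a*x))+((6+a)*y))+((6+a)*(7+x)))
Apply DISTRIBUTE at LR (target: ((6+a)*y)): ((((6*x)+(a*x))+((6+a)*y))+((6+a)*(7+x))) -> ((((6*x)+(a*x))+((6*y)+(a*y)))+((6+a)*(7+x)))

Answer: ((((6*x)+(a*x))+((6*y)+(a*y)))+((6+a)*(7+x)))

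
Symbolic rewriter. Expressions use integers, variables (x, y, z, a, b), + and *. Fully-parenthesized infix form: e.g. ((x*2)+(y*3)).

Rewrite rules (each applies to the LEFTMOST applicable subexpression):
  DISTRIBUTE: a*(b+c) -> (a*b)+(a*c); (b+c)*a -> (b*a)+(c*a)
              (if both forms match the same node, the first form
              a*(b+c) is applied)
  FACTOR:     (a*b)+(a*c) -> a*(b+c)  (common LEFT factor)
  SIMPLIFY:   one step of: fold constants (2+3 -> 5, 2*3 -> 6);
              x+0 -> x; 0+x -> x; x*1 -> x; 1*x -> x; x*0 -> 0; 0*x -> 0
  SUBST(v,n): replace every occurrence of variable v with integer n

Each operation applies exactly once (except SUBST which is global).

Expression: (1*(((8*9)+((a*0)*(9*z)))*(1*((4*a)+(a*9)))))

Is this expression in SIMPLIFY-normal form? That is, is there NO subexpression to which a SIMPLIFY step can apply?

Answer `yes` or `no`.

Expression: (1*(((8*9)+((a*0)*(9*z)))*(1*((4*a)+(a*9)))))
Scanning for simplifiable subexpressions (pre-order)...
  at root: (1*(((8*9)+((a*0)*(9*z)))*(1*((4*a)+(a*9))))) (SIMPLIFIABLE)
  at R: (((8*9)+((a*0)*(9*z)))*(1*((4*a)+(a*9)))) (not simplifiable)
  at RL: ((8*9)+((a*0)*(9*z))) (not simplifiable)
  at RLL: (8*9) (SIMPLIFIABLE)
  at RLR: ((a*0)*(9*z)) (not simplifiable)
  at RLRL: (a*0) (SIMPLIFIABLE)
  at RLRR: (9*z) (not simplifiable)
  at RR: (1*((4*a)+(a*9))) (SIMPLIFIABLE)
  at RRR: ((4*a)+(a*9)) (not simplifiable)
  at RRRL: (4*a) (not simplifiable)
  at RRRR: (a*9) (not simplifiable)
Found simplifiable subexpr at path root: (1*(((8*9)+((a*0)*(9*z)))*(1*((4*a)+(a*9)))))
One SIMPLIFY step would give: (((8*9)+((a*0)*(9*z)))*(1*((4*a)+(a*9))))
-> NOT in normal form.

Answer: no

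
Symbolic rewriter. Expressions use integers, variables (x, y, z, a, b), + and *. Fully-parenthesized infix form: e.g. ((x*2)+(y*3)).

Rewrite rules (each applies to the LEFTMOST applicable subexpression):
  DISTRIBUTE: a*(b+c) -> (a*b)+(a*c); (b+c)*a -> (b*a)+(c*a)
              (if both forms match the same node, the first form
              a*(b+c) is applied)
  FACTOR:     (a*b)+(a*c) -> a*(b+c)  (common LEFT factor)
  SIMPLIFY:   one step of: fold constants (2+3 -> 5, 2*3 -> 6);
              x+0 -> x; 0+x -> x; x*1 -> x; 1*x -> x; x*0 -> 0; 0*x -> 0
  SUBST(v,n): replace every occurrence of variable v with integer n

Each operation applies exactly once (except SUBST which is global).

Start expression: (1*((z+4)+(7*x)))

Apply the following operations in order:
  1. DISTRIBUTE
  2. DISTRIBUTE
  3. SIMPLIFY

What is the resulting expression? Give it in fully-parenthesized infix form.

Answer: ((z+(1*4))+(1*(7*x)))

Derivation:
Start: (1*((z+4)+(7*x)))
Apply DISTRIBUTE at root (target: (1*((z+4)+(7*x)))): (1*((z+4)+(7*x))) -> ((1*(z+4))+(1*(7*x)))
Apply DISTRIBUTE at L (target: (1*(z+4))): ((1*(z+4))+(1*(7*x))) -> (((1*z)+(1*4))+(1*(7*x)))
Apply SIMPLIFY at LL (target: (1*z)): (((1*z)+(1*4))+(1*(7*x))) -> ((z+(1*4))+(1*(7*x)))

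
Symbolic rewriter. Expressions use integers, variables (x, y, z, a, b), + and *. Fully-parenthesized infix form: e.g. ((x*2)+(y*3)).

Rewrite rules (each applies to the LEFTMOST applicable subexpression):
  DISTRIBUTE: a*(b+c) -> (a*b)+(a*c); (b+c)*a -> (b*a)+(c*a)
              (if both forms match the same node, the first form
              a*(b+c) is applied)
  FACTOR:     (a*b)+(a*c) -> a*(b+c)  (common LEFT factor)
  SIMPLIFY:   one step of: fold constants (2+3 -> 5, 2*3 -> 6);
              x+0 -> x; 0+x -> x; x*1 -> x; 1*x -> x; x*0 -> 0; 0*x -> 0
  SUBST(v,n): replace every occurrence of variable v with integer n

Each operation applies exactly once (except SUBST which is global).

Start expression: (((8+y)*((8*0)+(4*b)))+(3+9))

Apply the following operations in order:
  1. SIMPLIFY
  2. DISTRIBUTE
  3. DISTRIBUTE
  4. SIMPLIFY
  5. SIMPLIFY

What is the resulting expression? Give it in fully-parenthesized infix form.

Start: (((8+y)*((8*0)+(4*b)))+(3+9))
Apply SIMPLIFY at LRL (target: (8*0)): (((8+y)*((8*0)+(4*b)))+(3+9)) -> (((8+y)*(0+(4*b)))+(3+9))
Apply DISTRIBUTE at L (target: ((8+y)*(0+(4*b)))): (((8+y)*(0+(4*b)))+(3+9)) -> ((((8+y)*0)+((8+y)*(4*b)))+(3+9))
Apply DISTRIBUTE at LL (target: ((8+y)*0)): ((((8+y)*0)+((8+y)*(4*b)))+(3+9)) -> ((((8*0)+(y*0))+((8+y)*(4*b)))+(3+9))
Apply SIMPLIFY at LLL (target: (8*0)): ((((8*0)+(y*0))+((8+y)*(4*b)))+(3+9)) -> (((0+(y*0))+((8+y)*(4*b)))+(3+9))
Apply SIMPLIFY at LL (target: (0+(y*0))): (((0+(y*0))+((8+y)*(4*b)))+(3+9)) -> (((y*0)+((8+y)*(4*b)))+(3+9))

Answer: (((y*0)+((8+y)*(4*b)))+(3+9))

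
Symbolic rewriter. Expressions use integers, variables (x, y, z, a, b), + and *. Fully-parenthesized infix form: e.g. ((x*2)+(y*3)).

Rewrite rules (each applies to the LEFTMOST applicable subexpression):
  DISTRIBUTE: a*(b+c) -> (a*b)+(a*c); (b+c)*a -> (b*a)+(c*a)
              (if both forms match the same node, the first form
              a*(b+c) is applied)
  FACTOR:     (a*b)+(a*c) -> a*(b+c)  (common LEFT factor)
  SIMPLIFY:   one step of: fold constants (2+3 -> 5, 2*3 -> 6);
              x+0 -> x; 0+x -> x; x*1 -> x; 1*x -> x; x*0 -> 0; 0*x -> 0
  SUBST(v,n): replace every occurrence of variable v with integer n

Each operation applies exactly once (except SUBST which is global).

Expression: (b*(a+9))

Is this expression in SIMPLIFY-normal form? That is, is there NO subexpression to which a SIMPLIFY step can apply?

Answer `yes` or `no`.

Expression: (b*(a+9))
Scanning for simplifiable subexpressions (pre-order)...
  at root: (b*(a+9)) (not simplifiable)
  at R: (a+9) (not simplifiable)
Result: no simplifiable subexpression found -> normal form.

Answer: yes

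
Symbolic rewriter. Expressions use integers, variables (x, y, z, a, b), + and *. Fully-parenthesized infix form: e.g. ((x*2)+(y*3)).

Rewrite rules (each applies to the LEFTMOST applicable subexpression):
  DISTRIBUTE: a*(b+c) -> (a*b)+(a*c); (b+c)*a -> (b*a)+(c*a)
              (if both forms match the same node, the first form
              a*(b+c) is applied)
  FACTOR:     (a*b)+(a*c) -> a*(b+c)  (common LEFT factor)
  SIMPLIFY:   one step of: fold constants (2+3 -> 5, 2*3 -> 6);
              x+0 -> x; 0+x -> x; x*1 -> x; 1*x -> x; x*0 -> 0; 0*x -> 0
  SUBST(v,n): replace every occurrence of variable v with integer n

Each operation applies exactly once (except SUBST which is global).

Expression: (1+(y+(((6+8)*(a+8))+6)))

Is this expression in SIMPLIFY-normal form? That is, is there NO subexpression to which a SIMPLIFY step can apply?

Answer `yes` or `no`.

Expression: (1+(y+(((6+8)*(a+8))+6)))
Scanning for simplifiable subexpressions (pre-order)...
  at root: (1+(y+(((6+8)*(a+8))+6))) (not simplifiable)
  at R: (y+(((6+8)*(a+8))+6)) (not simplifiable)
  at RR: (((6+8)*(a+8))+6) (not simplifiable)
  at RRL: ((6+8)*(a+8)) (not simplifiable)
  at RRLL: (6+8) (SIMPLIFIABLE)
  at RRLR: (a+8) (not simplifiable)
Found simplifiable subexpr at path RRLL: (6+8)
One SIMPLIFY step would give: (1+(y+((14*(a+8))+6)))
-> NOT in normal form.

Answer: no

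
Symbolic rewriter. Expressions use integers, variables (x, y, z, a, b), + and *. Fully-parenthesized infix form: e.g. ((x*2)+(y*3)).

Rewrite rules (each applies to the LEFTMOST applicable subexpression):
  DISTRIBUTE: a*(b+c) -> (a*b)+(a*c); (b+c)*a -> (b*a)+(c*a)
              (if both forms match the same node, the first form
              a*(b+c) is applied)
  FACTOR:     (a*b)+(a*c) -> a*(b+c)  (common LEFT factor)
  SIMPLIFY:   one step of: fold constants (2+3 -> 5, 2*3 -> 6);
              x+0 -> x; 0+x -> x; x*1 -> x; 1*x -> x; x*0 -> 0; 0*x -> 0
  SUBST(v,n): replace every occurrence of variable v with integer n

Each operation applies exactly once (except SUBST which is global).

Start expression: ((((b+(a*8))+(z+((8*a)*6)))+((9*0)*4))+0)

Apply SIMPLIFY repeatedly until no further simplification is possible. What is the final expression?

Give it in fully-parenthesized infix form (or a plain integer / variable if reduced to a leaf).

Start: ((((b+(a*8))+(z+((8*a)*6)))+((9*0)*4))+0)
Step 1: at root: ((((b+(a*8))+(z+((8*a)*6)))+((9*0)*4))+0) -> (((b+(a*8))+(z+((8*a)*6)))+((9*0)*4)); overall: ((((b+(a*8))+(z+((8*a)*6)))+((9*0)*4))+0) -> (((b+(a*8))+(z+((8*a)*6)))+((9*0)*4))
Step 2: at RL: (9*0) -> 0; overall: (((b+(a*8))+(z+((8*a)*6)))+((9*0)*4)) -> (((b+(a*8))+(z+((8*a)*6)))+(0*4))
Step 3: at R: (0*4) -> 0; overall: (((b+(a*8))+(z+((8*a)*6)))+(0*4)) -> (((b+(a*8))+(z+((8*a)*6)))+0)
Step 4: at root: (((b+(a*8))+(z+((8*a)*6)))+0) -> ((b+(a*8))+(z+((8*a)*6))); overall: (((b+(a*8))+(z+((8*a)*6)))+0) -> ((b+(a*8))+(z+((8*a)*6)))
Fixed point: ((b+(a*8))+(z+((8*a)*6)))

Answer: ((b+(a*8))+(z+((8*a)*6)))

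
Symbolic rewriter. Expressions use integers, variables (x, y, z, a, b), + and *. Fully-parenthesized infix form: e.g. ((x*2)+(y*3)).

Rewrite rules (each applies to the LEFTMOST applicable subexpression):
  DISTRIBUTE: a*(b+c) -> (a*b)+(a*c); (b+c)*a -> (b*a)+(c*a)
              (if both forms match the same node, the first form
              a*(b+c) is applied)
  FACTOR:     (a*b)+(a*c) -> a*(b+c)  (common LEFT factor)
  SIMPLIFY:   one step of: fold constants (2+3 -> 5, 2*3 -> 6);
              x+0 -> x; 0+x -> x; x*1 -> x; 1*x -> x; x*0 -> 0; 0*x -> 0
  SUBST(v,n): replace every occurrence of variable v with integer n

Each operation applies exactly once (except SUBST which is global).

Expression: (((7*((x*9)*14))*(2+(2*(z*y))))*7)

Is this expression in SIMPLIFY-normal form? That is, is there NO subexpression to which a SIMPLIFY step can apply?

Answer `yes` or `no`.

Expression: (((7*((x*9)*14))*(2+(2*(z*y))))*7)
Scanning for simplifiable subexpressions (pre-order)...
  at root: (((7*((x*9)*14))*(2+(2*(z*y))))*7) (not simplifiable)
  at L: ((7*((x*9)*14))*(2+(2*(z*y)))) (not simplifiable)
  at LL: (7*((x*9)*14)) (not simplifiable)
  at LLR: ((x*9)*14) (not simplifiable)
  at LLRL: (x*9) (not simplifiable)
  at LR: (2+(2*(z*y))) (not simplifiable)
  at LRR: (2*(z*y)) (not simplifiable)
  at LRRR: (z*y) (not simplifiable)
Result: no simplifiable subexpression found -> normal form.

Answer: yes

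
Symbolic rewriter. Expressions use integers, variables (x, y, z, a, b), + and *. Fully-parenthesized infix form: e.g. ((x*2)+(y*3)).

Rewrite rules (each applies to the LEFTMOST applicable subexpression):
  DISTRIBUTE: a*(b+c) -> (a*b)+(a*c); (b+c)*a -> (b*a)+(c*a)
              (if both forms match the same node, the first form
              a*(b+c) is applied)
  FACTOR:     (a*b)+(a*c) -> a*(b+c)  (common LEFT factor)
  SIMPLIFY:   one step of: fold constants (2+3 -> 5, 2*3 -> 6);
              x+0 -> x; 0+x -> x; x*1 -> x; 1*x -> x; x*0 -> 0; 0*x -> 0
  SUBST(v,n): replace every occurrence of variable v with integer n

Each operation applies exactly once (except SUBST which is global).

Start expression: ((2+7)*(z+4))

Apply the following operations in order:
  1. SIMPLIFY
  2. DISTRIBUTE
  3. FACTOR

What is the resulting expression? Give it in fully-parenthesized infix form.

Answer: (9*(z+4))

Derivation:
Start: ((2+7)*(z+4))
Apply SIMPLIFY at L (target: (2+7)): ((2+7)*(z+4)) -> (9*(z+4))
Apply DISTRIBUTE at root (target: (9*(z+4))): (9*(z+4)) -> ((9*z)+(9*4))
Apply FACTOR at root (target: ((9*z)+(9*4))): ((9*z)+(9*4)) -> (9*(z+4))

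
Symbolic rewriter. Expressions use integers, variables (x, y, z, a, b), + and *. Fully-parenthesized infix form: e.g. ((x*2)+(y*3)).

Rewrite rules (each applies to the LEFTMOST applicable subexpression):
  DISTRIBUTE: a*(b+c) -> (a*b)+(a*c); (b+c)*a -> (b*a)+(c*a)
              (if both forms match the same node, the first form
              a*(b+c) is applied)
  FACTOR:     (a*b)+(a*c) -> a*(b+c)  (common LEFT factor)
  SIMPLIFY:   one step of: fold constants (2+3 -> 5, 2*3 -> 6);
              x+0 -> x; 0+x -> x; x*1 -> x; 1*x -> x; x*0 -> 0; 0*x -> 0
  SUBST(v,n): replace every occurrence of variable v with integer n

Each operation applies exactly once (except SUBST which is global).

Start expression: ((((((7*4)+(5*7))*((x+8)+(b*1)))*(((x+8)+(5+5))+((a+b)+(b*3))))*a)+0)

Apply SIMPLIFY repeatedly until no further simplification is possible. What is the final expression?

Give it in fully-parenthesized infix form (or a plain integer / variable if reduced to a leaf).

Answer: (((63*((x+8)+b))*(((x+8)+10)+((a+b)+(b*3))))*a)

Derivation:
Start: ((((((7*4)+(5*7))*((x+8)+(b*1)))*(((x+8)+(5+5))+((a+b)+(b*3))))*a)+0)
Step 1: at root: ((((((7*4)+(5*7))*((x+8)+(b*1)))*(((x+8)+(5+5))+((a+b)+(b*3))))*a)+0) -> (((((7*4)+(5*7))*((x+8)+(b*1)))*(((x+8)+(5+5))+((a+b)+(b*3))))*a); overall: ((((((7*4)+(5*7))*((x+8)+(b*1)))*(((x+8)+(5+5))+((a+b)+(b*3))))*a)+0) -> (((((7*4)+(5*7))*((x+8)+(b*1)))*(((x+8)+(5+5))+((a+b)+(b*3))))*a)
Step 2: at LLLL: (7*4) -> 28; overall: (((((7*4)+(5*7))*((x+8)+(b*1)))*(((x+8)+(5+5))+((a+b)+(b*3))))*a) -> ((((28+(5*7))*((x+8)+(b*1)))*(((x+8)+(5+5))+((a+b)+(b*3))))*a)
Step 3: at LLLR: (5*7) -> 35; overall: ((((28+(5*7))*((x+8)+(b*1)))*(((x+8)+(5+5))+((a+b)+(b*3))))*a) -> ((((28+35)*((x+8)+(b*1)))*(((x+8)+(5+5))+((a+b)+(b*3))))*a)
Step 4: at LLL: (28+35) -> 63; overall: ((((28+35)*((x+8)+(b*1)))*(((x+8)+(5+5))+((a+b)+(b*3))))*a) -> (((63*((x+8)+(b*1)))*(((x+8)+(5+5))+((a+b)+(b*3))))*a)
Step 5: at LLRR: (b*1) -> b; overall: (((63*((x+8)+(b*1)))*(((x+8)+(5+5))+((a+b)+(b*3))))*a) -> (((63*((x+8)+b))*(((x+8)+(5+5))+((a+b)+(b*3))))*a)
Step 6: at LRLR: (5+5) -> 10; overall: (((63*((x+8)+b))*(((x+8)+(5+5))+((a+b)+(b*3))))*a) -> (((63*((x+8)+b))*(((x+8)+10)+((a+b)+(b*3))))*a)
Fixed point: (((63*((x+8)+b))*(((x+8)+10)+((a+b)+(b*3))))*a)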